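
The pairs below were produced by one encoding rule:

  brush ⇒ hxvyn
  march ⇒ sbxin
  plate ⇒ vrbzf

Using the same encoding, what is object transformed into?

phpfiz

Vowels shift forward by 1 and consonants shift forward by 6.
For object: o(vowel)+1=p, b(cons)+6=h, j(cons)+6=p, e(vowel)+1=f, c(cons)+6=i, t(cons)+6=z.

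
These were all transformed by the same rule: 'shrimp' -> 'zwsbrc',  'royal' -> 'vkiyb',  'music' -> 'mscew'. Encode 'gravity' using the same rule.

The output letters match the input read backwards, each shifted +10: shrimp reversed is pmirhs. Two steps: reverse the string, then apply a Caesar shift of +10.
On gravity: reverse → ytivarg; then shift: y+10=i, t+10=d, i+10=s, v+10=f, a+10=k, r+10=b, g+10=q.

idsfkbq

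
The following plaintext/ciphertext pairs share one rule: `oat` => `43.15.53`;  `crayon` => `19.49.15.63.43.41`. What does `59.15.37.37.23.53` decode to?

wallet

o(#15)→43 and a(#1)→15: differences scale by 2, so n = 2·pos + 13. Each letter becomes 2×(its alphabet position, a=1..z=26) + 13.
Reversing it on 59.15.37.37.23.53: 59→(59−13)÷2=23=w, 15→(15−13)÷2=1=a, 37→(37−13)÷2=12=l, 37→(37−13)÷2=12=l, 23→(23−13)÷2=5=e, 53→(53−13)÷2=20=t.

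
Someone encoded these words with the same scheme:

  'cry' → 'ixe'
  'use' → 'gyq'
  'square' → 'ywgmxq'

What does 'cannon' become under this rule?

The shift depends on letter class: consonant c→i is +6, but vowel u→g is +12. Vowels shift forward by 12 and consonants shift forward by 6.
For cannon: c(cons)+6=i, a(vowel)+12=m, n(cons)+6=t, n(cons)+6=t, o(vowel)+12=a, n(cons)+6=t.

imttat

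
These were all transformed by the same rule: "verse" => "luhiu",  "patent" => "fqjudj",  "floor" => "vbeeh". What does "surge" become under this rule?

Compare letters: v→l is +16, e→u is +16, r→h is +16 — a constant shift. Each letter is shifted forward by 16 in the alphabet (a Caesar shift of +16).
For surge: s+16=i, u+16=k, r+16=h, g+16=w, e+16=u.

ikhwu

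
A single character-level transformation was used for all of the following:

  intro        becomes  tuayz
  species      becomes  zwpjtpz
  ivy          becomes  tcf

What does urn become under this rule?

The shift depends on letter class: consonant n→u is +7, but vowel i→t is +11. The rule splits by letter class: vowels +11, consonants +7.
Applying it to urn: u(vowel)+11=f, r(cons)+7=y, n(cons)+7=u.

fyu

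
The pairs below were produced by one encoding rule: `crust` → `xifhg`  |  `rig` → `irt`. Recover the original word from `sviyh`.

herbs

Each pair mirrors across the alphabet (c↔x, r↔i, u↔f): positions sum to 25. Each letter is replaced by its mirror in the alphabet: a↔z, b↔y, c↔x, and so on (the Atbash cipher).
Reversing it on sviyh: s↔h, v↔e, i↔r, y↔b, h↔s.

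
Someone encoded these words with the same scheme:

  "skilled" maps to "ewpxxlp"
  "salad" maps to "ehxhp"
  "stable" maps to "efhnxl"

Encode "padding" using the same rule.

Vowels shift forward by 7 and consonants shift forward by 12.
For padding: p(cons)+12=b, a(vowel)+7=h, d(cons)+12=p, d(cons)+12=p, i(vowel)+7=p, n(cons)+12=z, g(cons)+12=s.

bhpppzs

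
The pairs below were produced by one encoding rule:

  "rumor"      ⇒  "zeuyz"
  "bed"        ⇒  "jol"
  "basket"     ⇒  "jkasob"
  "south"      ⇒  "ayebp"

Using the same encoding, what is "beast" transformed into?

jokab

Vowels shift forward by 10 and consonants shift forward by 8.
Applying it to beast: b(cons)+8=j, e(vowel)+10=o, a(vowel)+10=k, s(cons)+8=a, t(cons)+8=b.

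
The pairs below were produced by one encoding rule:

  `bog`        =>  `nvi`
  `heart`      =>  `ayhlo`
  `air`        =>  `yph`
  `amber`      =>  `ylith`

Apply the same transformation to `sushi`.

The output letters match the input read backwards, each shifted +7: bog reversed is gob. Read the word backwards and shift each letter +7.
On sushi: reverse → ihsus; then shift: i+7=p, h+7=o, s+7=z, u+7=b, s+7=z.

pozbz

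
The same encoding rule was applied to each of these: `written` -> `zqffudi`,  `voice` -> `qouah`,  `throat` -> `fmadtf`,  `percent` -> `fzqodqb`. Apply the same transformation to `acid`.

puom

Two steps: reverse the string, then apply a Caesar shift of +12.
Applying it to acid: reverse → dica; then shift: d+12=p, i+12=u, c+12=o, a+12=m.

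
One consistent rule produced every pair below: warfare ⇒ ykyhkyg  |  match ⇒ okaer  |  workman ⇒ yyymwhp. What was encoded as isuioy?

Shifts by position in warfare: pos 0: w→y (+2), pos 1: a→k (+10), pos 2: r→y (+7), pos 3: f→h (+2), pos 4: a→k (+10), pos 5: r→y (+7) — repeating every 3. A repeating key of period 3 is used — shifts +2, +10, +7 over and over.
Reversing it on isuioy: i−2=g, s−10=i, u−7=n, i−2=g, o−10=e, y−7=r.

ginger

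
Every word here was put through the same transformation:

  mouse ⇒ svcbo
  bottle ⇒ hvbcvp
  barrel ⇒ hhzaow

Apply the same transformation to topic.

Letter i (0-indexed) is shifted by i+6, so successive shifts are 6, 7, 8, ….
Applying it to topic: t+6=z, o+7=v, p+8=x, i+9=r, c+10=m.

zvxrm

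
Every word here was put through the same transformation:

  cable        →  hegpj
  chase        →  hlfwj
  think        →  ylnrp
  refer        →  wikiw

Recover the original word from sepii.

The shifts repeat in a cycle of length 2: positions 0,1,… shift by +5, +4, then the pattern repeats.
Decoding sepii: s−5=n, e−4=a, p−5=k, i−4=e, i−5=d.

naked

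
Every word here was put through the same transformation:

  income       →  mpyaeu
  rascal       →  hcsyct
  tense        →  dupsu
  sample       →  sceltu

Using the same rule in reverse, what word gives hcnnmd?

i(8)→m(12) and n(13)→p(15) fit y≡11x+2 (mod 26); the inverse of 11 mod 26 is 19. Treating letters as 0–25, the rule is x ↦ 11x + 2 (mod 26).
Undoing it on hcnnmd: h(7)→19·(7−2)≡17=r; c(2)→19·(2−2)≡0=a; n(13)→19·(13−2)≡1=b; n(13)→19·(13−2)≡1=b; m(12)→19·(12−2)≡8=i; d(3)→19·(3−2)≡19=t (all mod 26).

rabbit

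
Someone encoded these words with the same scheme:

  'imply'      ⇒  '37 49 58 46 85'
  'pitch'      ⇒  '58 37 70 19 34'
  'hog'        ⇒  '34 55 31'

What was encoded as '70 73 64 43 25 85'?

turkey

i(#9)→37 and m(#13)→49: differences scale by 3, so n = 3·pos + 10. Each letter becomes 3×(its alphabet position, a=1..z=26) + 10.
Undoing it on 70 73 64 43 25 85: 70→(70−10)÷3=20=t, 73→(73−10)÷3=21=u, 64→(64−10)÷3=18=r, 43→(43−10)÷3=11=k, 25→(25−10)÷3=5=e, 85→(85−10)÷3=25=y.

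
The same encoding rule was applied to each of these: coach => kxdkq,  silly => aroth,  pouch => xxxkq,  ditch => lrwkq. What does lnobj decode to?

The shifts repeat in a cycle of length 3: positions 0,1,… shift by +8, +9, +3, then the pattern repeats.
Undoing it on lnobj: l−8=d, n−9=e, o−3=l, b−8=t, j−9=a.

delta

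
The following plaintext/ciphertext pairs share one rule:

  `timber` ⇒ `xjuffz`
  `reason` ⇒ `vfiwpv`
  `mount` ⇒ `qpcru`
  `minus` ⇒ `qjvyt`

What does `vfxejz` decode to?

repair

Shifts by position in timber: pos 0: t→x (+4), pos 1: i→j (+1), pos 2: m→u (+8), pos 3: b→f (+4), pos 4: e→f (+1), pos 5: r→z (+8) — repeating every 3. A repeating key of period 3 is used — shifts +4, +1, +8 over and over.
Decoding vfxejz: v−4=r, f−1=e, x−8=p, e−4=a, j−1=i, z−8=r.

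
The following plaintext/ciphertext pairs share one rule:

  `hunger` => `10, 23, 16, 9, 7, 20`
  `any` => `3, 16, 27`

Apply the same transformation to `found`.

8, 17, 23, 16, 6

h is letter #8 and maps to 10: an offset of 2. The number is (letter's place in the alphabet, a=1) + 2.
For found: f=6→8, o=15→17, u=21→23, n=14→16, d=4→6.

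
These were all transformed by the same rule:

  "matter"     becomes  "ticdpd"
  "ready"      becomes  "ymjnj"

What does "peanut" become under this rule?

In matter: m→t is +7, a→i is +8, t→c is +9, t→d is +10 — the shift increases by 1 each position. Each letter shifts forward by (position + 7), i.e. 7, 8, 9, … — the shift grows by one for each successive letter.
Applying it to peanut: p+7=w, e+8=m, a+9=j, n+10=x, u+11=f, t+12=f.

wmjxff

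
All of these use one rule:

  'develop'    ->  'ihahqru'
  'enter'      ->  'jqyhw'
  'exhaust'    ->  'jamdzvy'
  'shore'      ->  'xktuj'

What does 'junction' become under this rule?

oxsfyltq

Shifts by position in develop: pos 0: d→i (+5), pos 1: e→h (+3), pos 2: v→a (+5), pos 3: e→h (+3) — repeating every 2. A repeating key of period 2 is used — shifts +5, +3 over and over.
For junction: j+5=o, u+3=x, n+5=s, c+3=f, t+5=y, i+3=l, o+5=t, n+3=q.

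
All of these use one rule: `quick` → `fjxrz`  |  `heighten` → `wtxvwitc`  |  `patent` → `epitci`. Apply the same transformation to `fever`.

Each letter is shifted forward by 15 in the alphabet (a Caesar shift of +15).
For fever: f+15=u, e+15=t, v+15=k, e+15=t, r+15=g.

utktg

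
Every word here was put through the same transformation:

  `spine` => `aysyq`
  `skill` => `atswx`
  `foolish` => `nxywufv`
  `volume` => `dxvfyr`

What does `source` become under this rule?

axecor

Each letter shifts forward by (position + 8), i.e. 8, 9, 10, … — the shift grows by one for each successive letter.
On source: s+8=a, o+9=x, u+10=e, r+11=c, c+12=o, e+13=r.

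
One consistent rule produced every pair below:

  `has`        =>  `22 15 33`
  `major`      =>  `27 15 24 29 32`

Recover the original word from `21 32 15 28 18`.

grand

The number is (letter's place in the alphabet, a=1) + 14.
Reversing it on 21 32 15 28 18: 21→(21−14)÷1=7=g, 32→(32−14)÷1=18=r, 15→(15−14)÷1=1=a, 28→(28−14)÷1=14=n, 18→(18−14)÷1=4=d.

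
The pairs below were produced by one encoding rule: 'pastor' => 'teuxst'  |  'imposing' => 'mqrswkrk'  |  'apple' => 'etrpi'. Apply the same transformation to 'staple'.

wxctpg

Shifts by position in pastor: pos 0: p→t (+4), pos 1: a→e (+4), pos 2: s→u (+2), pos 3: t→x (+4), pos 4: o→s (+4), pos 5: r→t (+2) — repeating every 3. The shifts repeat in a cycle of length 3: positions 0,1,… shift by +4, +4, +2, then the pattern repeats.
On staple: s+4=w, t+4=x, a+2=c, p+4=t, l+4=p, e+2=g.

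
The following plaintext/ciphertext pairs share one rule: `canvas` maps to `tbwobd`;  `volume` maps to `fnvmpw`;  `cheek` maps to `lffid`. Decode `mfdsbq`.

parcel

The output letters match the input read backwards, each shifted +1: canvas reversed is savnac. Read the word backwards and shift each letter +1.
Decoding mfdsbq: shift back: m−1=l, f−1=e, d−1=c, s−1=r, b−1=a, q−1=p → lecrap; then reverse → parcel.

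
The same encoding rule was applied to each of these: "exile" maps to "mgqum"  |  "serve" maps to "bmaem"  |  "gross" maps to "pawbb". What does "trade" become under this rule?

Vowels shift forward by 8 and consonants shift forward by 9.
Applying it to trade: t(cons)+9=c, r(cons)+9=a, a(vowel)+8=i, d(cons)+9=m, e(vowel)+8=m.

caimm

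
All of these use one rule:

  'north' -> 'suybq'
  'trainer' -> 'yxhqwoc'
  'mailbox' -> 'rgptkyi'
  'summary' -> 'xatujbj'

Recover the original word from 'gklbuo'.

In north: n→s is +5, o→u is +6, r→y is +7, t→b is +8 — the shift increases by 1 each position. The shift increases by 1 at each position, starting from +5: 5, 6, 7, ….
Decoding gklbuo: g−5=b, k−6=e, l−7=e, b−8=t, u−9=l, o−10=e.

beetle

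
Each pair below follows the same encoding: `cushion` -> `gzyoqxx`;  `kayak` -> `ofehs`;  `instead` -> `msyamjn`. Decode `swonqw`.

In cushion: c→g is +4, u→z is +5, s→y is +6, h→o is +7 — the shift increases by 1 each position. Each letter shifts forward by (position + 4), i.e. 4, 5, 6, … — the shift grows by one for each successive letter.
Undoing it on swonqw: s−4=o, w−5=r, o−6=i, n−7=g, q−8=i, w−9=n.

origin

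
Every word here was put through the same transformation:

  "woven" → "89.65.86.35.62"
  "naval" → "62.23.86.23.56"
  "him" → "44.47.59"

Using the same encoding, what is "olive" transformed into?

With a=1..z=26, the number is 3·pos + 20.
On olive: o=15→65, l=12→56, i=9→47, v=22→86, e=5→35.

65.56.47.86.35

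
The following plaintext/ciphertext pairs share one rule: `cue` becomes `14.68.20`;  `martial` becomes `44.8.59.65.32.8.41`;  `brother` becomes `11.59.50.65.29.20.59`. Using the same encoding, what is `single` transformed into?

62.32.47.26.41.20

The formula is n = 3×(alphabet index, a=1) + 5.
Applying it to single: s=19→62, i=9→32, n=14→47, g=7→26, l=12→41, e=5→20.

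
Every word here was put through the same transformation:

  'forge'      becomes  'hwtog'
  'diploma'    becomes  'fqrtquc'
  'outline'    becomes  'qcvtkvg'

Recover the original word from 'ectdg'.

Shifts by position in forge: pos 0: f→h (+2), pos 1: o→w (+8), pos 2: r→t (+2), pos 3: g→o (+8) — repeating every 2. It's a Vigenère-style cipher with numeric key [2,8]: position i shifts by key[i mod 2].
Reversing it on ectdg: e−2=c, c−8=u, t−2=r, d−8=v, g−2=e.

curve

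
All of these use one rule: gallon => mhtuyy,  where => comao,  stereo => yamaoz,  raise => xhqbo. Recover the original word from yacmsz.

Letter i (0-indexed) is shifted by i+6, so successive shifts are 6, 7, 8, ….
Decoding yacmsz: y−6=s, a−7=t, c−8=u, m−9=d, s−10=i, z−11=o.

studio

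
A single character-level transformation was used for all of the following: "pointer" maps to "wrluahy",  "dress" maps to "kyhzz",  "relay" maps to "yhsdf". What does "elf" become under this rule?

The shift depends on letter class: consonant p→w is +7, but vowel o→r is +3. Two shifts are in play — +3 for a/e/i/o/u, +7 for every other letter.
On elf: e(vowel)+3=h, l(cons)+7=s, f(cons)+7=m.

hsm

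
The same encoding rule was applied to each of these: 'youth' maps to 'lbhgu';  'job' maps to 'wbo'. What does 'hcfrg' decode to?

upset

It's a constant shift of +13 (ROT13).
Decoding hcfrg: h−13=u, c−13=p, f−13=s, r−13=e, g−13=t.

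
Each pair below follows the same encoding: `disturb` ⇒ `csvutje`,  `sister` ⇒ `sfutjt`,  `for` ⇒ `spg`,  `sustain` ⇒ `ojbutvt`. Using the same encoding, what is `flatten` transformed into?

The output letters match the input read backwards, each shifted +1: disturb reversed is brutsid. Read the word backwards and shift each letter +1.
On flatten: reverse → nettalf; then shift: n+1=o, e+1=f, t+1=u, t+1=u, a+1=b, l+1=m, f+1=g.

ofuubmg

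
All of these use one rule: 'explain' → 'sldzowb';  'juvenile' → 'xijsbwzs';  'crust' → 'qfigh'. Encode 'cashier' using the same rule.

qogvwsf

Compare letters: e→s is +14, x→l is +14, p→d is +14 — a constant shift. Every letter moves 14 places later in the alphabet, wrapping around z→a.
On cashier: c+14=q, a+14=o, s+14=g, h+14=v, i+14=w, e+14=s, r+14=f.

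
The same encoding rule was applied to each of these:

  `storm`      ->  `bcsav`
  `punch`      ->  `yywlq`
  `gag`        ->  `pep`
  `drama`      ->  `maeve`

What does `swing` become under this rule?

The shift depends on letter class: consonant s→b is +9, but vowel o→s is +4. The rule splits by letter class: vowels +4, consonants +9.
For swing: s(cons)+9=b, w(cons)+9=f, i(vowel)+4=m, n(cons)+9=w, g(cons)+9=p.

bfmwp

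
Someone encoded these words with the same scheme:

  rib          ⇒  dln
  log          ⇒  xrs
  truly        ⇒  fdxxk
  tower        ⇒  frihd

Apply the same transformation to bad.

ndp

The rule splits by letter class: vowels +3, consonants +12.
Applying it to bad: b(cons)+12=n, a(vowel)+3=d, d(cons)+12=p.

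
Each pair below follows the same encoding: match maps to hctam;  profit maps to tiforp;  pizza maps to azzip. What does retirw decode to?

It's just the letters in reverse order.
Reversing it on retirw: then reverse → writer.

writer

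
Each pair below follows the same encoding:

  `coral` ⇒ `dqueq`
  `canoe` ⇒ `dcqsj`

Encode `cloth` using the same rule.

dnrxm

Each letter shifts forward by (position + 1), i.e. 1, 2, 3, … — the shift grows by one for each successive letter.
On cloth: c+1=d, l+2=n, o+3=r, t+4=x, h+5=m.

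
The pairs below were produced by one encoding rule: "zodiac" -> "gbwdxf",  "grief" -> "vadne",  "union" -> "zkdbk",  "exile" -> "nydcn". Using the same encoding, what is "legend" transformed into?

z(25)→g(6) and o(14)→b(1) fit y≡17x+23 (mod 26); the inverse of 17 mod 26 is 23. Each letter's alphabet position (a=0..z=25) is mapped through 17·x+23 mod 26 — an affine cipher.
Applying it to legend: l(11)→17·11+23≡2=c; e(4)→17·4+23≡13=n; g(6)→17·6+23≡21=v; e(4)→17·4+23≡13=n; n(13)→17·13+23≡10=k; d(3)→17·3+23≡22=w (all mod 26).

cnvnkw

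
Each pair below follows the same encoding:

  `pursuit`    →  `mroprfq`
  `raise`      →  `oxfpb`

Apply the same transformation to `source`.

plrozb

Compare letters: p→m is +23, u→r is +23, r→o is +23 — a constant shift. Every letter moves 23 places later in the alphabet, wrapping around z→a.
On source: s+23=p, o+23=l, u+23=r, r+23=o, c+23=z, e+23=b.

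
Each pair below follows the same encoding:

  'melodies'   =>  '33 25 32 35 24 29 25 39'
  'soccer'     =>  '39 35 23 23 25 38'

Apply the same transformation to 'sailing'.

39 21 29 32 29 34 27

m is letter #13 and maps to 33: an offset of 20. Letters become their 1-based position plus 20 (so a→21, b→22, …).
On sailing: s=19→39, a=1→21, i=9→29, l=12→32, i=9→29, n=14→34, g=7→27.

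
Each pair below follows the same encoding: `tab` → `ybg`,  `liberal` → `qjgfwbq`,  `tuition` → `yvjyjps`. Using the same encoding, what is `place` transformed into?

The shift depends on letter class: consonant t→y is +5, but vowel a→b is +1. Two shifts are in play — +1 for a/e/i/o/u, +5 for every other letter.
On place: p(cons)+5=u, l(cons)+5=q, a(vowel)+1=b, c(cons)+5=h, e(vowel)+1=f.

uqbhf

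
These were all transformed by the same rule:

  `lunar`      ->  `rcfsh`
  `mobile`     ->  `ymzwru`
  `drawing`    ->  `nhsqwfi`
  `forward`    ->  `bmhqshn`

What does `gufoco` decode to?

census

l(11)→r(17) and u(20)→c(2) fit y≡7x+18 (mod 26); the inverse of 7 mod 26 is 15. This is an affine cipher: with a=0,…,z=25, each position x becomes (7x+18) mod 26.
Decoding gufoco: g(6)→15·(6−18)≡2=c; u(20)→15·(20−18)≡4=e; f(5)→15·(5−18)≡13=n; o(14)→15·(14−18)≡18=s; c(2)→15·(2−18)≡20=u; o(14)→15·(14−18)≡18=s (all mod 26).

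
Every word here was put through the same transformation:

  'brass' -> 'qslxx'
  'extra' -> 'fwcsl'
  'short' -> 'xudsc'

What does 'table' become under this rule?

b(1)→q(16) and r(17)→s(18) fit y≡5x+11 (mod 26); the inverse of 5 mod 26 is 21. This is an affine cipher: with a=0,…,z=25, each position x becomes (5x+11) mod 26.
For table: t(19)→5·19+11≡2=c; a(0)→5·0+11≡11=l; b(1)→5·1+11≡16=q; l(11)→5·11+11≡14=o; e(4)→5·4+11≡5=f (all mod 26).

clqof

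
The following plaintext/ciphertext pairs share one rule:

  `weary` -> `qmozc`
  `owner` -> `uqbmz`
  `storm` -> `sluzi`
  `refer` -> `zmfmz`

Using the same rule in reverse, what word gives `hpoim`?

blame

w(22)→q(16) and e(4)→m(12) fit y≡19x+14 (mod 26); the inverse of 19 mod 26 is 11. Treating letters as 0–25, the rule is x ↦ 19x + 14 (mod 26).
Reversing it on hpoim: h(7)→11·(7−14)≡1=b; p(15)→11·(15−14)≡11=l; o(14)→11·(14−14)≡0=a; i(8)→11·(8−14)≡12=m; m(12)→11·(12−14)≡4=e (all mod 26).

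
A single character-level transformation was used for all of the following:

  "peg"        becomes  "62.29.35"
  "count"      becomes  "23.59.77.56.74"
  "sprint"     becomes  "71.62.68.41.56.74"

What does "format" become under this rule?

p(#16)→62 and e(#5)→29: differences scale by 3, so n = 3·pos + 14. With a=1..z=26, the number is 3·pos + 14.
Applying it to format: f=6→32, o=15→59, r=18→68, m=13→53, a=1→17, t=20→74.

32.59.68.53.17.74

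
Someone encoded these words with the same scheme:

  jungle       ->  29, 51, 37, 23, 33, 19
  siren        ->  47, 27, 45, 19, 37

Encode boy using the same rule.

j(#10)→29 and u(#21)→51: differences scale by 2, so n = 2·pos + 9. The formula is n = 2×(alphabet index, a=1) + 9.
Applying it to boy: b=2→13, o=15→39, y=25→59.

13, 39, 59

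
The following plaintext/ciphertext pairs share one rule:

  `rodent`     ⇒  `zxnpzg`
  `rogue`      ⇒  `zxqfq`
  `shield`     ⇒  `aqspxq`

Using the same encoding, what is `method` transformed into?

Letter i (0-indexed) is shifted by i+8, so successive shifts are 8, 9, 10, ….
For method: m+8=u, e+9=n, t+10=d, h+11=s, o+12=a, d+13=q.

undsaq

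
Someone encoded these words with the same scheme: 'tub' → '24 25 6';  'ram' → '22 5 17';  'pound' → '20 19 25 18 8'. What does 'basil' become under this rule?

6 5 23 13 16

Letters become their 1-based position plus 4 (so a→5, b→6, …).
Applying it to basil: b=2→6, a=1→5, s=19→23, i=9→13, l=12→16.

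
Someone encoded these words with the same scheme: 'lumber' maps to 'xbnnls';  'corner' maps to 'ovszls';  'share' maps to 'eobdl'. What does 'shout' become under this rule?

Shifts by position in lumber: pos 0: l→x (+12), pos 1: u→b (+7), pos 2: m→n (+1), pos 3: b→n (+12), pos 4: e→l (+7), pos 5: r→s (+1) — repeating every 3. The shifts repeat in a cycle of length 3: positions 0,1,… shift by +12, +7, +1, then the pattern repeats.
For shout: s+12=e, h+7=o, o+1=p, u+12=g, t+7=a.

eopga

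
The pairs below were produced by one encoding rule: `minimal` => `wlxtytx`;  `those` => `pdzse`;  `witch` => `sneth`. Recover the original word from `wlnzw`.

Two steps: reverse the string, then apply a Caesar shift of +11.
Reversing it on wlnzw: shift back: w−11=l, l−11=a, n−11=c, z−11=o, w−11=l → lacol; then reverse → local.

local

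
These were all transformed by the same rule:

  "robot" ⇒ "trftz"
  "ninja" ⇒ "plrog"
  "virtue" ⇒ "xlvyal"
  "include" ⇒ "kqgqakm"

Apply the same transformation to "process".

In robot: r→t is +2, o→r is +3, b→f is +4, o→t is +5 — the shift increases by 1 each position. The shift increases by 1 at each position, starting from +2: 2, 3, 4, ….
For process: p+2=r, r+3=u, o+4=s, c+5=h, e+6=k, s+7=z, s+8=a.

rushkza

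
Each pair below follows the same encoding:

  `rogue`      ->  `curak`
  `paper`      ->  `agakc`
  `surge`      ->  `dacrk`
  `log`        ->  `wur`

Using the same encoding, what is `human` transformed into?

saxgy

The shift depends on letter class: consonant r→c is +11, but vowel o→u is +6. Two shifts are in play — +6 for a/e/i/o/u, +11 for every other letter.
Applying it to human: h(cons)+11=s, u(vowel)+6=a, m(cons)+11=x, a(vowel)+6=g, n(cons)+11=y.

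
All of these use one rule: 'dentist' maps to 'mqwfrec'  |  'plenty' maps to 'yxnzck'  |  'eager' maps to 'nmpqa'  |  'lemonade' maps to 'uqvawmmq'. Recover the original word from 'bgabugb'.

Shifts by position in dentist: pos 0: d→m (+9), pos 1: e→q (+12), pos 2: n→w (+9), pos 3: t→f (+12) — repeating every 2. It's a Vigenère-style cipher with numeric key [9,12]: position i shifts by key[i mod 2].
Undoing it on bgabugb: b−9=s, g−12=u, a−9=r, b−12=p, u−9=l, g−12=u, b−9=s.

surplus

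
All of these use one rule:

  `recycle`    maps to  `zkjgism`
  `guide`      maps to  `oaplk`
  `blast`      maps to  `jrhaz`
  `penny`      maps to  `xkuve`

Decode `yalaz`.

quest

Shifts by position in recycle: pos 0: r→z (+8), pos 1: e→k (+6), pos 2: c→j (+7), pos 3: y→g (+8), pos 4: c→i (+6), pos 5: l→s (+7) — repeating every 3. A repeating key of period 3 is used — shifts +8, +6, +7 over and over.
Decoding yalaz: y−8=q, a−6=u, l−7=e, a−8=s, z−6=t.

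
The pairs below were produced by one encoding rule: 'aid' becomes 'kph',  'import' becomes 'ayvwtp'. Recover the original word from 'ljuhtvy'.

romance

The output letters match the input read backwards, each shifted +7: aid reversed is dia. Two steps: reverse the string, then apply a Caesar shift of +7.
Reversing it on ljuhtvy: shift back: l−7=e, j−7=c, u−7=n, h−7=a, t−7=m, v−7=o, y−7=r → ecnamor; then reverse → romance.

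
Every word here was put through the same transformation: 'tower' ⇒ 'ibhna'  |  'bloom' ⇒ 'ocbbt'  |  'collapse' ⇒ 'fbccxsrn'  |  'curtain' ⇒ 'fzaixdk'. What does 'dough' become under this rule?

t(19)→i(8) and o(14)→b(1) fit y≡17x+23 (mod 26); the inverse of 17 mod 26 is 23. This is an affine cipher: with a=0,…,z=25, each position x becomes (17x+23) mod 26.
Applying it to dough: d(3)→17·3+23≡22=w; o(14)→17·14+23≡1=b; u(20)→17·20+23≡25=z; g(6)→17·6+23≡21=v; h(7)→17·7+23≡12=m (all mod 26).

wbzvm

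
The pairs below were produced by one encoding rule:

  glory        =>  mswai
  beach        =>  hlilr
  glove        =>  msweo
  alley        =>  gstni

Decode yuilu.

The shift increases by 1 at each position, starting from +6: 6, 7, 8, ….
Undoing it on yuilu: y−6=s, u−7=n, i−8=a, l−9=c, u−10=k.

snack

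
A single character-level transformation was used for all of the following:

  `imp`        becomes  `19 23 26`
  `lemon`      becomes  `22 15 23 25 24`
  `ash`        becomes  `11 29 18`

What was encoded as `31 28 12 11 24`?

The number is (letter's place in the alphabet, a=1) + 10.
Decoding 31 28 12 11 24: 31→(31−10)÷1=21=u, 28→(28−10)÷1=18=r, 12→(12−10)÷1=2=b, 11→(11−10)÷1=1=a, 24→(24−10)÷1=14=n.

urban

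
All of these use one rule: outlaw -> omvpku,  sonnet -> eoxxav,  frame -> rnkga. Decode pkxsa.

o(14)→o(14) and u(20)→m(12) fit y≡17x+10 (mod 26); the inverse of 17 mod 26 is 23. This is an affine cipher: with a=0,…,z=25, each position x becomes (17x+10) mod 26.
Reversing it on pkxsa: p(15)→23·(15−10)≡11=l; k(10)→23·(10−10)≡0=a; x(23)→23·(23−10)≡13=n; s(18)→23·(18−10)≡2=c; a(0)→23·(0−10)≡4=e (all mod 26).

lance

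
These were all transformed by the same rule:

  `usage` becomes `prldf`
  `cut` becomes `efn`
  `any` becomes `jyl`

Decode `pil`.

The word is reversed, then every letter is shifted forward by 11.
Undoing it on pil: shift back: p−11=e, i−11=x, l−11=a → exa; then reverse → axe.

axe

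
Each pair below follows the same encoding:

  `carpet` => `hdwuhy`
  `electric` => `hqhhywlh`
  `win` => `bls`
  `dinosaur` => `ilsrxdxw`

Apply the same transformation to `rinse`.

wlsxh

Vowels shift forward by 3 and consonants shift forward by 5.
For rinse: r(cons)+5=w, i(vowel)+3=l, n(cons)+5=s, s(cons)+5=x, e(vowel)+3=h.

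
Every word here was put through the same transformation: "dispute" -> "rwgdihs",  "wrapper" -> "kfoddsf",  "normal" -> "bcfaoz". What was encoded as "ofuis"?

argue

This is a Caesar cipher with shift 14.
Decoding ofuis: o−14=a, f−14=r, u−14=g, i−14=u, s−14=e.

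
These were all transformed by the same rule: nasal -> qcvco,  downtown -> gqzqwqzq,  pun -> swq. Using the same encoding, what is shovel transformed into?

Two shifts are in play — +2 for a/e/i/o/u, +3 for every other letter.
On shovel: s(cons)+3=v, h(cons)+3=k, o(vowel)+2=q, v(cons)+3=y, e(vowel)+2=g, l(cons)+3=o.

vkqygo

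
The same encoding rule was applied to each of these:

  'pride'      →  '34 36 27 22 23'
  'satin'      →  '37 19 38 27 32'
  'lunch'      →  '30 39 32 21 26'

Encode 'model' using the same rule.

31 33 22 23 30

p is letter #16 and maps to 34: an offset of 18. The number is (letter's place in the alphabet, a=1) + 18.
Applying it to model: m=13→31, o=15→33, d=4→22, e=5→23, l=12→30.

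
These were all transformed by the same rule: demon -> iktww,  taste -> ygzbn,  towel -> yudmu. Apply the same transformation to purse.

In demon: d→i is +5, e→k is +6, m→t is +7, o→w is +8 — the shift increases by 1 each position. Letter i (0-indexed) is shifted by i+5, so successive shifts are 5, 6, 7, ….
For purse: p+5=u, u+6=a, r+7=y, s+8=a, e+9=n.

uayan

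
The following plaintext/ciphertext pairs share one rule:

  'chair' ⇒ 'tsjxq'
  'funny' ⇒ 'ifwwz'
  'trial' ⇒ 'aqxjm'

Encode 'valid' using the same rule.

Each letter's alphabet position (a=0..z=25) is mapped through 5·x+9 mod 26 — an affine cipher.
Applying it to valid: v(21)→5·21+9≡10=k; a(0)→5·0+9≡9=j; l(11)→5·11+9≡12=m; i(8)→5·8+9≡23=x; d(3)→5·3+9≡24=y (all mod 26).

kjmxy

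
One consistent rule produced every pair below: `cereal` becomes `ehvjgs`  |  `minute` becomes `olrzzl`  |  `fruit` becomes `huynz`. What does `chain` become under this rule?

In cereal: c→e is +2, e→h is +3, r→v is +4, e→j is +5 — the shift increases by 1 each position. Each letter shifts forward by (position + 2), i.e. 2, 3, 4, … — the shift grows by one for each successive letter.
Applying it to chain: c+2=e, h+3=k, a+4=e, i+5=n, n+6=t.

ekent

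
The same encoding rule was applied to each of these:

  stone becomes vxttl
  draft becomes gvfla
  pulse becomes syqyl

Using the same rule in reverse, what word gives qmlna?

night

In stone: s→v is +3, t→x is +4, o→t is +5, n→t is +6 — the shift increases by 1 each position. Each letter shifts forward by (position + 3), i.e. 3, 4, 5, … — the shift grows by one for each successive letter.
Reversing it on qmlna: q−3=n, m−4=i, l−5=g, n−6=h, a−7=t.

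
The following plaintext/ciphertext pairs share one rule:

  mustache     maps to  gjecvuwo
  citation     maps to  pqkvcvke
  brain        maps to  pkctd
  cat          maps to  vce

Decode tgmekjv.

thicker

The output letters match the input read backwards, each shifted +2: mustache reversed is ehcatsum. The word is reversed, then every letter is shifted forward by 2.
Undoing it on tgmekjv: shift back: t−2=r, g−2=e, m−2=k, e−2=c, k−2=i, j−2=h, v−2=t → rekciht; then reverse → thicker.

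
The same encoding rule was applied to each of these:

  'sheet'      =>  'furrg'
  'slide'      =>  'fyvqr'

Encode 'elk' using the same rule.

Compare letters: s→f is +13, h→u is +13, e→r is +13 — a constant shift. Every letter moves 13 places later in the alphabet, wrapping around z→a.
On elk: e+13=r, l+13=y, k+13=x.

ryx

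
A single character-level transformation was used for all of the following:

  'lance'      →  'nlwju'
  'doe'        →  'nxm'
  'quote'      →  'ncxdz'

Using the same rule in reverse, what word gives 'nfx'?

The output letters match the input read backwards, each shifted +9: lance reversed is ecnal. Two steps: reverse the string, then apply a Caesar shift of +9.
Undoing it on nfx: shift back: n−9=e, f−9=w, x−9=o → ewo; then reverse → owe.

owe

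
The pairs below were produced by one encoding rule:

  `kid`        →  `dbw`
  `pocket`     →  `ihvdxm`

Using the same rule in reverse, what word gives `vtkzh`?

cargo

This is a Caesar cipher with shift 19.
Decoding vtkzh: v−19=c, t−19=a, k−19=r, z−19=g, h−19=o.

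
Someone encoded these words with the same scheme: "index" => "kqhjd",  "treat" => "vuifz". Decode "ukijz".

Each letter shifts forward by (position + 2), i.e. 2, 3, 4, … — the shift grows by one for each successive letter.
Decoding ukijz: u−2=s, k−3=h, i−4=e, j−5=e, z−6=t.

sheet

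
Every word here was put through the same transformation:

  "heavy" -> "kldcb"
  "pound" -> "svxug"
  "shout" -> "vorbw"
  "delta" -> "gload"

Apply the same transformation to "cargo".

Shifts by position in heavy: pos 0: h→k (+3), pos 1: e→l (+7), pos 2: a→d (+3), pos 3: v→c (+7) — repeating every 2. A repeating key of period 2 is used — shifts +3, +7 over and over.
Applying it to cargo: c+3=f, a+7=h, r+3=u, g+7=n, o+3=r.

fhunr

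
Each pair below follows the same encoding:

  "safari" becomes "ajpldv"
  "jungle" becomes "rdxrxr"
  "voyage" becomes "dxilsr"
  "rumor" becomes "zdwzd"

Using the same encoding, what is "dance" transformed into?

ljxnq

In safari: s→a is +8, a→j is +9, f→p is +10, a→l is +11 — the shift increases by 1 each position. The shift increases by 1 at each position, starting from +8: 8, 9, 10, ….
On dance: d+8=l, a+9=j, n+10=x, c+11=n, e+12=q.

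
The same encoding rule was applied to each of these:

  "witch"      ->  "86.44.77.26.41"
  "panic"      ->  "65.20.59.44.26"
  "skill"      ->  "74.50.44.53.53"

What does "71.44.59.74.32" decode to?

rinse

w(#23)→86 and i(#9)→44: differences scale by 3, so n = 3·pos + 17. Each letter becomes 3×(its alphabet position, a=1..z=26) + 17.
Undoing it on 71.44.59.74.32: 71→(71−17)÷3=18=r, 44→(44−17)÷3=9=i, 59→(59−17)÷3=14=n, 74→(74−17)÷3=19=s, 32→(32−17)÷3=5=e.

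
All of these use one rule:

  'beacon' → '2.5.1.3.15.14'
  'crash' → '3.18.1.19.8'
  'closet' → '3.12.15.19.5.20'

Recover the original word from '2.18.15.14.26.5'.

b is letter #2 and maps to 2: an offset of 0. Each letter is replaced by its alphabet position (a=1, b=2, …, z=26).
Decoding 2.18.15.14.26.5: 2=b, 18=r, 15=o, 14=n, 26=z, 5=e.

bronze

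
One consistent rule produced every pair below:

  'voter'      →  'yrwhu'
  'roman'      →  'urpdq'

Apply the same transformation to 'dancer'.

Compare letters: v→y is +3, o→r is +3, t→w is +3 — a constant shift. It's a constant shift of +3 (ROT3).
On dancer: d+3=g, a+3=d, n+3=q, c+3=f, e+3=h, r+3=u.

gdqfhu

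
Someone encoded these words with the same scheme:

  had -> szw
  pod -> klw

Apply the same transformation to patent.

kzgvmg

Each pair mirrors across the alphabet (h↔s, a↔z, d↔w): positions sum to 25. Each letter is replaced by its mirror in the alphabet: a↔z, b↔y, c↔x, and so on (the Atbash cipher).
On patent: p↔k, a↔z, t↔g, e↔v, n↔m, t↔g.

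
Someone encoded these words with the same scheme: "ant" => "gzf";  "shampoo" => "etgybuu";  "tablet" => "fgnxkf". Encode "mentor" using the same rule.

Vowels shift forward by 6 and consonants shift forward by 12.
For mentor: m(cons)+12=y, e(vowel)+6=k, n(cons)+12=z, t(cons)+12=f, o(vowel)+6=u, r(cons)+12=d.

ykzfud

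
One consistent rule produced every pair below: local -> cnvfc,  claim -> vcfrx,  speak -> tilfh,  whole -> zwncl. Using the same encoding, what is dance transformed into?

l(11)→c(2) and o(14)→n(13) fit y≡21x+5 (mod 26); the inverse of 21 mod 26 is 5. Treating letters as 0–25, the rule is x ↦ 21x + 5 (mod 26).
On dance: d(3)→21·3+5≡16=q; a(0)→21·0+5≡5=f; n(13)→21·13+5≡18=s; c(2)→21·2+5≡21=v; e(4)→21·4+5≡11=l (all mod 26).

qfsvl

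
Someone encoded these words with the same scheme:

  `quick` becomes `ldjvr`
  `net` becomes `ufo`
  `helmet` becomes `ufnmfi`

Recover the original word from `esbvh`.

The output letters match the input read backwards, each shifted +1: quick reversed is kciuq. The word is reversed, then every letter is shifted forward by 1.
Decoding esbvh: shift back: e−1=d, s−1=r, b−1=a, v−1=u, h−1=g → draug; then reverse → guard.

guard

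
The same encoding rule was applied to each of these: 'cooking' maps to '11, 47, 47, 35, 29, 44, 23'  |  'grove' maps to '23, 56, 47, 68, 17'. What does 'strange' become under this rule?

59, 62, 56, 5, 44, 23, 17

The formula is n = 3×(alphabet index, a=1) + 2.
On strange: s=19→59, t=20→62, r=18→56, a=1→5, n=14→44, g=7→23, e=5→17.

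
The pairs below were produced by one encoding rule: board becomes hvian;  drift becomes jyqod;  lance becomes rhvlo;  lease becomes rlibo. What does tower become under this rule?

zvenb

In board: b→h is +6, o→v is +7, a→i is +8, r→a is +9 — the shift increases by 1 each position. Letter i (0-indexed) is shifted by i+6, so successive shifts are 6, 7, 8, ….
On tower: t+6=z, o+7=v, w+8=e, e+9=n, r+10=b.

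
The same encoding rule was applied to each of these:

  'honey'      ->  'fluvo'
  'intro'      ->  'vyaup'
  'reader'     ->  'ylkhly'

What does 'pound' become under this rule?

kubvw

The output letters match the input read backwards, each shifted +7: honey reversed is yenoh. Read the word backwards and shift each letter +7.
On pound: reverse → dnuop; then shift: d+7=k, n+7=u, u+7=b, o+7=v, p+7=w.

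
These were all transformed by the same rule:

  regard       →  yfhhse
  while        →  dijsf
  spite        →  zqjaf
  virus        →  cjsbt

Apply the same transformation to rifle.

Shifts by position in regard: pos 0: r→y (+7), pos 1: e→f (+1), pos 2: g→h (+1), pos 3: a→h (+7), pos 4: r→s (+1), pos 5: d→e (+1) — repeating every 3. It's a Vigenère-style cipher with numeric key [7,1,1]: position i shifts by key[i mod 3].
For rifle: r+7=y, i+1=j, f+1=g, l+7=s, e+1=f.

yjgsf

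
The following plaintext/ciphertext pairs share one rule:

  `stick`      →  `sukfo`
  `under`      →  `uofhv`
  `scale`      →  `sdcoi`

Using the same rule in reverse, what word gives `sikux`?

shirt

In stick: s→s is +0, t→u is +1, i→k is +2, c→f is +3 — the shift increases by 1 each position. The shift increases by 1 at each position, starting from +0: 0, 1, 2, ….
Decoding sikux: s−0=s, i−1=h, k−2=i, u−3=r, x−4=t.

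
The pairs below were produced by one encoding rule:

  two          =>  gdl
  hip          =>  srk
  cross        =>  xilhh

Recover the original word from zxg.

act

Each pair mirrors across the alphabet (t↔g, w↔d, o↔l): positions sum to 25. Each letter is replaced by its mirror in the alphabet: a↔z, b↔y, c↔x, and so on (the Atbash cipher).
Decoding zxg: z↔a, x↔c, g↔t.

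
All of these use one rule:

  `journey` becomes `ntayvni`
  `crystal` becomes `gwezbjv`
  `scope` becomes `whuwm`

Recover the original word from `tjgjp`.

peach

The shift increases by 1 at each position, starting from +4: 4, 5, 6, ….
Decoding tjgjp: t−4=p, j−5=e, g−6=a, j−7=c, p−8=h.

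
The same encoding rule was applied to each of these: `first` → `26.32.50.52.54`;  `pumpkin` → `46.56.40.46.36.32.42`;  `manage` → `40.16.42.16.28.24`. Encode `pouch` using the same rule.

46.44.56.20.30

f(#6)→26 and i(#9)→32: differences scale by 2, so n = 2·pos + 14. Each letter becomes 2×(its alphabet position, a=1..z=26) + 14.
Applying it to pouch: p=16→46, o=15→44, u=21→56, c=3→20, h=8→30.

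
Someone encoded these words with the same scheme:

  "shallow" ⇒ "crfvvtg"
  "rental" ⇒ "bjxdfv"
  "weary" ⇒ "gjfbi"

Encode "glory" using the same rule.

qvtbi

The shift depends on letter class: consonant s→c is +10, but vowel a→f is +5. The rule splits by letter class: vowels +5, consonants +10.
On glory: g(cons)+10=q, l(cons)+10=v, o(vowel)+5=t, r(cons)+10=b, y(cons)+10=i.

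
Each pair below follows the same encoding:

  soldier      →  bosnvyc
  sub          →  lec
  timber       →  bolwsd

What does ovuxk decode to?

ankle

The word is reversed, then every letter is shifted forward by 10.
Decoding ovuxk: shift back: o−10=e, v−10=l, u−10=k, x−10=n, k−10=a → elkna; then reverse → ankle.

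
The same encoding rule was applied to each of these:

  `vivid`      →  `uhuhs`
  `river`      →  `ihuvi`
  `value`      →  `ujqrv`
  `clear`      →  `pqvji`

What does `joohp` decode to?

Each letter's alphabet position (a=0..z=25) is mapped through 3·x+9 mod 26 — an affine cipher.
Reversing it on joohp: j(9)→9·(9−9)≡0=a; o(14)→9·(14−9)≡19=t; o(14)→9·(14−9)≡19=t; h(7)→9·(7−9)≡8=i; p(15)→9·(15−9)≡2=c (all mod 26).

attic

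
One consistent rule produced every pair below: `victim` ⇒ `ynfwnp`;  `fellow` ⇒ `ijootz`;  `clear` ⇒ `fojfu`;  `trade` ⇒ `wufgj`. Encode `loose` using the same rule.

The shift depends on letter class: consonant v→y is +3, but vowel i→n is +5. Two shifts are in play — +5 for a/e/i/o/u, +3 for every other letter.
For loose: l(cons)+3=o, o(vowel)+5=t, o(vowel)+5=t, s(cons)+3=v, e(vowel)+5=j.

ottvj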